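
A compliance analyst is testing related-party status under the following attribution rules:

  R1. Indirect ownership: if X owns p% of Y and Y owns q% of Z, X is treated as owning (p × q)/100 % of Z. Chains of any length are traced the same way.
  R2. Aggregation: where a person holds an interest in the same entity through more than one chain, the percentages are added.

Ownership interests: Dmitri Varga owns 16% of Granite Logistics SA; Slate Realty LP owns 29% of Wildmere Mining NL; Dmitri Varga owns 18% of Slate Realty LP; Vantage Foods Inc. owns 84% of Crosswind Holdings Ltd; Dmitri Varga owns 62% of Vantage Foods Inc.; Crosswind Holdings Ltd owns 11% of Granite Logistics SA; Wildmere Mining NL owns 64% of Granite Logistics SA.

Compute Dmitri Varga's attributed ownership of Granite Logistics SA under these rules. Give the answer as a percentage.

Chain via Vantage Foods Inc. → Crosswind Holdings Ltd (R1): 62% × 84% × 11% = 5.7288% of Granite Logistics SA.
Chain via Slate Realty LP → Wildmere Mining NL (R1): 18% × 29% × 64% = 3.3408% of Granite Logistics SA.
Direct interest in Granite Logistics SA: 16%.
Aggregating (R2): 5.7288% + 3.3408% + 16% = 25.0696%.

25.0696%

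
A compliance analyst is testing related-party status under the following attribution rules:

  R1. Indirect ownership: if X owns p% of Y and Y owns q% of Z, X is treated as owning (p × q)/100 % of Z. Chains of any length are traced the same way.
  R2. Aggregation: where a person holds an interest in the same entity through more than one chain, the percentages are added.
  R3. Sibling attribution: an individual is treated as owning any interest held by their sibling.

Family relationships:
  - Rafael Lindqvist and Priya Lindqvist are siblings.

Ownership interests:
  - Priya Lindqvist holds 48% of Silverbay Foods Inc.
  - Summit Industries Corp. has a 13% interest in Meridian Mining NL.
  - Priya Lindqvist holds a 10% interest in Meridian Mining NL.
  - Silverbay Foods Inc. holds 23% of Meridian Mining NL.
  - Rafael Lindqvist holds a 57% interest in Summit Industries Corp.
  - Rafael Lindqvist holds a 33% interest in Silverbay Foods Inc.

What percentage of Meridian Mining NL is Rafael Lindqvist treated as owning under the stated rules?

By sibling attribution (R3), Rafael Lindqvist is treated as also owning Priya Lindqvist's interest in Silverbay Foods Inc, giving 33% + 48% = 81%.
By sibling attribution (R3), Rafael Lindqvist is treated as owning Priya Lindqvist's 10% interest in Meridian Mining NL.
Chain via Silverbay Foods Inc. (R1): 81% × 23% = 18.63% of Meridian Mining NL.
Chain via Summit Industries Corp. (R1): 57% × 13% = 7.41% of Meridian Mining NL.
Direct interest in Meridian Mining NL: 10%.
Aggregating (R2): 18.63% + 7.41% + 10% = 36.04%.

36.04%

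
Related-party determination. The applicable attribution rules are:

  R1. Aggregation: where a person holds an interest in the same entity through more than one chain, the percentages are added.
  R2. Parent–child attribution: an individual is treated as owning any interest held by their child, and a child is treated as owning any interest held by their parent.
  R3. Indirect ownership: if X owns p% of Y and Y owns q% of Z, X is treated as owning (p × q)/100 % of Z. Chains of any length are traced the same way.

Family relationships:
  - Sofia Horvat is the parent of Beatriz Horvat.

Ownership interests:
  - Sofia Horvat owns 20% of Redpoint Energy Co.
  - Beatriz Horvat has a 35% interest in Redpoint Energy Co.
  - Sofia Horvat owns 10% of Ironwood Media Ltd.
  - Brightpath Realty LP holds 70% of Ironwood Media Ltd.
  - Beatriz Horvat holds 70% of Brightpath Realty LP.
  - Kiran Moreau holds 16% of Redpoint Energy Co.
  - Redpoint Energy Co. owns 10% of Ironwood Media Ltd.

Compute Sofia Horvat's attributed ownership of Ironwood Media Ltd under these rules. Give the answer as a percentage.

64.5%

By parent–child attribution (R2), Sofia Horvat is treated as also owning Beatriz Horvat's interest in Redpoint Energy Co, giving 20% + 35% = 55%.
By parent–child attribution (R2), Sofia Horvat is treated as owning Beatriz Horvat's 70% interest in Brightpath Realty LP.
Chain via Redpoint Energy Co. (R3): 55% × 10% = 5.5% of Ironwood Media Ltd.
Direct interest in Ironwood Media Ltd: 10%.
Chain via Brightpath Realty LP (R3): 70% × 70% = 49% of Ironwood Media Ltd.
Aggregating (R1): 5.5% + 10% + 49% = 64.5%.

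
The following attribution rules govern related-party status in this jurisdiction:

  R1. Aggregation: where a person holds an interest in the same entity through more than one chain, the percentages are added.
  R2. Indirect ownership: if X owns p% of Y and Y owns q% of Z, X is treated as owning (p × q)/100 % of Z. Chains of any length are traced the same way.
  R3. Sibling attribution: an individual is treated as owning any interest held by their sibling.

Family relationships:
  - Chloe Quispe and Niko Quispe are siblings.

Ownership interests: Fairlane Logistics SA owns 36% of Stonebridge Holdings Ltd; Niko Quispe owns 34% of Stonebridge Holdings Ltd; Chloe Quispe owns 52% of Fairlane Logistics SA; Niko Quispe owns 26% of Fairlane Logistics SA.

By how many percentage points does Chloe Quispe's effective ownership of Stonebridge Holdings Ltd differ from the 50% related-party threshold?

By sibling attribution (R3), Chloe Quispe is treated as also owning Niko Quispe's interest in Fairlane Logistics SA, giving 52% + 26% = 78%.
By sibling attribution (R3), Chloe Quispe is treated as owning Niko Quispe's 34% interest in Stonebridge Holdings Ltd.
Chain via Fairlane Logistics SA (R2): 78% × 36% = 28.08% of Stonebridge Holdings Ltd.
Direct interest in Stonebridge Holdings Ltd: 34%.
Aggregating (R1): 28.08% + 34% = 62.08%.
62.08% exceeds the 50% threshold by 12.08 percentage points.

12.08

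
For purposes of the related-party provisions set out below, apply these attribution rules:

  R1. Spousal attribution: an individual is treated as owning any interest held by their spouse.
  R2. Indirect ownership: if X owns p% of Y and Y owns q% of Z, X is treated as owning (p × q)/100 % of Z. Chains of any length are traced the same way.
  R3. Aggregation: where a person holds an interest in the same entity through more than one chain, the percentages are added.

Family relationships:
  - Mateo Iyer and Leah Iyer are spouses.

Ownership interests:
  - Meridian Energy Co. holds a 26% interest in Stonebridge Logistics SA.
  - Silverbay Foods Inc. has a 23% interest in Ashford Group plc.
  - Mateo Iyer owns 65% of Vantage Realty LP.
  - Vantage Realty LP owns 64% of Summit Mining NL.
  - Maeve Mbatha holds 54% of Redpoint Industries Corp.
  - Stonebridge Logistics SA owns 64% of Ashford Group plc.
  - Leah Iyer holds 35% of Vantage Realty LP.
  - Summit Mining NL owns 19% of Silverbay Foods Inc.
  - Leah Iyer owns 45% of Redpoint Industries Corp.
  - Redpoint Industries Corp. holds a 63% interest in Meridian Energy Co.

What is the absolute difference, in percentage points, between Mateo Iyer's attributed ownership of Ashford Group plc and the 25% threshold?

17.48576

By spousal attribution (R1), Mateo Iyer is treated as also owning Leah Iyer's interest in Vantage Realty LP, giving 65% + 35% = 100%.
By spousal attribution (R1), Mateo Iyer is treated as owning Leah Iyer's 45% interest in Redpoint Industries Corp.
Chain via Vantage Realty LP → Summit Mining NL → Silverbay Foods Inc. (R2): 100% × 64% × 19% × 23% = 2.7968% of Ashford Group plc.
Chain via Redpoint Industries Corp. → Meridian Energy Co. → Stonebridge Logistics SA (R2): 45% × 63% × 26% × 64% = 4.71744% of Ashford Group plc.
Aggregating (R3): 2.7968% + 4.71744% = 7.51424%.
7.51424% falls short of the 25% threshold by 17.48576 percentage points.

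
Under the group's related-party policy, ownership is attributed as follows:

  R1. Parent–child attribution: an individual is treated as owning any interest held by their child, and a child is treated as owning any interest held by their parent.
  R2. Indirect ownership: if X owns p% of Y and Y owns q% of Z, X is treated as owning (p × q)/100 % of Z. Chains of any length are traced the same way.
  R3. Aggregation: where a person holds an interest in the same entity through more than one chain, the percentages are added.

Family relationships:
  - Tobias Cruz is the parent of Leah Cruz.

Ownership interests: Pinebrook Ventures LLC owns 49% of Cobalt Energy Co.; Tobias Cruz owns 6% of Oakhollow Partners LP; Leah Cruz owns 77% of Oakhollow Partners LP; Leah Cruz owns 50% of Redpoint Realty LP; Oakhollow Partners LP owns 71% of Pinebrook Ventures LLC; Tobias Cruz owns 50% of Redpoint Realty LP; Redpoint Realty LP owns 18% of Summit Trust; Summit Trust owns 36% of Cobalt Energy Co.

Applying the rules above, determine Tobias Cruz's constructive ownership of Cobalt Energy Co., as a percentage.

By parent–child attribution (R1), Tobias Cruz is treated as also owning Leah Cruz's interest in Oakhollow Partners LP, giving 6% + 77% = 83%.
By parent–child attribution (R1), Tobias Cruz is treated as also owning Leah Cruz's interest in Redpoint Realty LP, giving 50% + 50% = 100%.
Chain via Oakhollow Partners LP → Pinebrook Ventures LLC (R2): 83% × 71% × 49% = 28.8757% of Cobalt Energy Co.
Chain via Redpoint Realty LP → Summit Trust (R2): 100% × 18% × 36% = 6.48% of Cobalt Energy Co.
Aggregating (R3): 28.8757% + 6.48% = 35.3557%.

35.3557%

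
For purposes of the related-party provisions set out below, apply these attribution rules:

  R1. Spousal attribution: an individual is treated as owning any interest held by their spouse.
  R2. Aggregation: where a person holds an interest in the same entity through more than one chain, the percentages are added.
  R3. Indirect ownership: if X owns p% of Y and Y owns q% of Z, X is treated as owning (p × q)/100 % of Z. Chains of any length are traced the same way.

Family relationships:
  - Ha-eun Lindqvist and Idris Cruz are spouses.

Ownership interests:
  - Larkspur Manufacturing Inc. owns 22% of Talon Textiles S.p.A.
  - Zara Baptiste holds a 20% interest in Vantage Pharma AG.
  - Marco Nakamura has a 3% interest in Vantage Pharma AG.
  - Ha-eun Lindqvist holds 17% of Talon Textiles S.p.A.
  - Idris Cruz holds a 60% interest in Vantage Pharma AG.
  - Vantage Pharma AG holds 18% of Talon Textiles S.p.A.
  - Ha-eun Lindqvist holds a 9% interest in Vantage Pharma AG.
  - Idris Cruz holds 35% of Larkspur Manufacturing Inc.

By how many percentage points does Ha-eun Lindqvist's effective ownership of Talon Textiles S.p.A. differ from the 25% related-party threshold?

By spousal attribution (R1), Ha-eun Lindqvist is treated as also owning Idris Cruz's interest in Vantage Pharma AG, giving 9% + 60% = 69%.
By spousal attribution (R1), Ha-eun Lindqvist is treated as owning Idris Cruz's 35% interest in Larkspur Manufacturing Inc.
Chain via Vantage Pharma AG (R3): 69% × 18% = 12.42% of Talon Textiles S.p.A.
Direct interest in Talon Textiles S.p.A: 17%.
Chain via Larkspur Manufacturing Inc. (R3): 35% × 22% = 7.7% of Talon Textiles S.p.A.
Aggregating (R2): 12.42% + 17% + 7.7% = 37.12%.
37.12% exceeds the 25% threshold by 12.12 percentage points.

12.12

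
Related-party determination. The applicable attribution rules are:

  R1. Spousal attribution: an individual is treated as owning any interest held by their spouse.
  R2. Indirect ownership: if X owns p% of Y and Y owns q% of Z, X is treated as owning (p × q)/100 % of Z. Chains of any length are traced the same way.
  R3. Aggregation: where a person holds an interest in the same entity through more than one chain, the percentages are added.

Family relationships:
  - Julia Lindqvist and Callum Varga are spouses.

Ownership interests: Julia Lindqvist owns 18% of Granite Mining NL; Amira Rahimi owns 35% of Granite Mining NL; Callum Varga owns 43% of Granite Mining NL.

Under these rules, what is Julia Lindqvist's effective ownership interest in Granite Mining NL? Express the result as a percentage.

61%

By spousal attribution (R1), Julia Lindqvist is treated as also owning Callum Varga's interest in Granite Mining NL, giving 18% + 43% = 61%.
Direct interest in Granite Mining NL: 61%.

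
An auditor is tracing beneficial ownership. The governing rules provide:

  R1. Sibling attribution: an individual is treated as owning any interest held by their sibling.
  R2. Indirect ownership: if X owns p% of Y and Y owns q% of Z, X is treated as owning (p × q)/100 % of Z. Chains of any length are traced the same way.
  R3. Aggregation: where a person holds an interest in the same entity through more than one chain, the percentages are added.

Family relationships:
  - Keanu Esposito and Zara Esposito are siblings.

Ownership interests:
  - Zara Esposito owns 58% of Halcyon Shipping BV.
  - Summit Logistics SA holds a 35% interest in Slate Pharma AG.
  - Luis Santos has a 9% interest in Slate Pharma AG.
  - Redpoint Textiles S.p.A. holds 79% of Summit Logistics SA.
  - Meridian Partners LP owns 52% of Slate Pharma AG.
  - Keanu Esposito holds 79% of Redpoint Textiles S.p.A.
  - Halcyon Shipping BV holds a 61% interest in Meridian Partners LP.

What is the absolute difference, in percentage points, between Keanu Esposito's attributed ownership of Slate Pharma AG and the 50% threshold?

By sibling attribution (R1), Keanu Esposito is treated as owning Zara Esposito's 58% interest in Halcyon Shipping BV.
Chain via Redpoint Textiles S.p.A. → Summit Logistics SA (R2): 79% × 79% × 35% = 21.8435% of Slate Pharma AG.
Chain via Halcyon Shipping BV → Meridian Partners LP (R2): 58% × 61% × 52% = 18.3976% of Slate Pharma AG.
Aggregating (R3): 21.8435% + 18.3976% = 40.2411%.
40.2411% falls short of the 50% threshold by 9.7589 percentage points.

9.7589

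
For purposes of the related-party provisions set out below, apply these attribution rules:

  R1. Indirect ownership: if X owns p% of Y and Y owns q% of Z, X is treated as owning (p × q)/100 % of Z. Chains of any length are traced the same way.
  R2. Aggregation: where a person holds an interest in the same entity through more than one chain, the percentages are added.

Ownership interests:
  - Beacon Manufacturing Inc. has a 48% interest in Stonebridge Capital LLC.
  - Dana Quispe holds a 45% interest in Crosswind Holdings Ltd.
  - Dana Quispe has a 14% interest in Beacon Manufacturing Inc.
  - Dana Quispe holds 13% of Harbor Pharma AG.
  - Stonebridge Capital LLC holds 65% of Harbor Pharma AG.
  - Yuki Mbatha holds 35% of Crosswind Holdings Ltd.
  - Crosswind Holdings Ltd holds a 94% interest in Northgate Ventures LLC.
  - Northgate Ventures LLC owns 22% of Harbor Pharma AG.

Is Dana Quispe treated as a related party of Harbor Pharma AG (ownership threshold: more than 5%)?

Chain via Crosswind Holdings Ltd → Northgate Ventures LLC (R1): 45% × 94% × 22% = 9.306% of Harbor Pharma AG.
Chain via Beacon Manufacturing Inc. → Stonebridge Capital LLC (R1): 14% × 48% × 65% = 4.368% of Harbor Pharma AG.
Direct interest in Harbor Pharma AG: 13%.
Aggregating (R2): 9.306% + 4.368% + 13% = 26.674%.
26.674% exceeds the 5% threshold, so Dana is a related party to Harbor Pharma AG.

Yes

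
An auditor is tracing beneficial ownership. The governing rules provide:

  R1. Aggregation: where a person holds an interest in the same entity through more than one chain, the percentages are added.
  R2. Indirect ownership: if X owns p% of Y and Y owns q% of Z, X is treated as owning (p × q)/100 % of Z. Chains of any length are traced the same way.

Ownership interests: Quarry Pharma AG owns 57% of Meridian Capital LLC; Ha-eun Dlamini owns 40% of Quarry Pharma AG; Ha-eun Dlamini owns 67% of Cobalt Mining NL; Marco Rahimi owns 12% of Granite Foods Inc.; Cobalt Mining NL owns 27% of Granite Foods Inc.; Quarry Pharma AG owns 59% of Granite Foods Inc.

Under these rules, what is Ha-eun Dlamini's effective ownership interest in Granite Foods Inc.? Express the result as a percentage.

41.69%

Chain via Quarry Pharma AG (R2): 40% × 59% = 23.6% of Granite Foods Inc.
Chain via Cobalt Mining NL (R2): 67% × 27% = 18.09% of Granite Foods Inc.
Aggregating (R1): 23.6% + 18.09% = 41.69%.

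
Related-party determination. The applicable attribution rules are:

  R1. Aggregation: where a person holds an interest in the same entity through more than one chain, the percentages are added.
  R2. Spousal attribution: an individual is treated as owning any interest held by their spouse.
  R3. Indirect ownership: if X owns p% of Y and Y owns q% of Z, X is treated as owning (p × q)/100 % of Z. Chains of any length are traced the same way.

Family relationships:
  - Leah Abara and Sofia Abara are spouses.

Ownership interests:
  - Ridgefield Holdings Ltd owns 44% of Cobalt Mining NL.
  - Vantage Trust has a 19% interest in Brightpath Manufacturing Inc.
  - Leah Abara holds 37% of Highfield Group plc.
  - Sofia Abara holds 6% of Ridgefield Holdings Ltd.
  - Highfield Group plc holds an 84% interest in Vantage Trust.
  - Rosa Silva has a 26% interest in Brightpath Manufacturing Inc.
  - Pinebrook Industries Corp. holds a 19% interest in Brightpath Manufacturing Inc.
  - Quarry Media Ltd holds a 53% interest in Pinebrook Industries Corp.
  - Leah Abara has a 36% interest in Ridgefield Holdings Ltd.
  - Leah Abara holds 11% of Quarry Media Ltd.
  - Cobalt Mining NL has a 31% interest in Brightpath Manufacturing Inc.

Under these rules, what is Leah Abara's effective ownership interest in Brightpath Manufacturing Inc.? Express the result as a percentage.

12.7417%

By spousal attribution (R2), Leah Abara is treated as also owning Sofia Abara's interest in Ridgefield Holdings Ltd, giving 36% + 6% = 42%.
Chain via Ridgefield Holdings Ltd → Cobalt Mining NL (R3): 42% × 44% × 31% = 5.7288% of Brightpath Manufacturing Inc.
Chain via Quarry Media Ltd → Pinebrook Industries Corp. (R3): 11% × 53% × 19% = 1.1077% of Brightpath Manufacturing Inc.
Chain via Highfield Group plc → Vantage Trust (R3): 37% × 84% × 19% = 5.9052% of Brightpath Manufacturing Inc.
Aggregating (R1): 5.7288% + 1.1077% + 5.9052% = 12.7417%.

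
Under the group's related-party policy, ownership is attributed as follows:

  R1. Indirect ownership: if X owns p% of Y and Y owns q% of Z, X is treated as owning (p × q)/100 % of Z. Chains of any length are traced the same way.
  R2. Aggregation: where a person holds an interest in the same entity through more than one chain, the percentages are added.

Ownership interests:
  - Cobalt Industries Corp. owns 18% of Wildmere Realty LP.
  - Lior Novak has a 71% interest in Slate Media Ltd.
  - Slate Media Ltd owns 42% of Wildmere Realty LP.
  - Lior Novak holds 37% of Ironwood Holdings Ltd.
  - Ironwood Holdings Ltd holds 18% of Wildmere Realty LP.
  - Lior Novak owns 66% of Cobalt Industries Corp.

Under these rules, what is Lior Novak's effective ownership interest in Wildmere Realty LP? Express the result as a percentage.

Chain via Ironwood Holdings Ltd (R1): 37% × 18% = 6.66% of Wildmere Realty LP.
Chain via Slate Media Ltd (R1): 71% × 42% = 29.82% of Wildmere Realty LP.
Chain via Cobalt Industries Corp. (R1): 66% × 18% = 11.88% of Wildmere Realty LP.
Aggregating (R2): 6.66% + 29.82% + 11.88% = 48.36%.

48.36%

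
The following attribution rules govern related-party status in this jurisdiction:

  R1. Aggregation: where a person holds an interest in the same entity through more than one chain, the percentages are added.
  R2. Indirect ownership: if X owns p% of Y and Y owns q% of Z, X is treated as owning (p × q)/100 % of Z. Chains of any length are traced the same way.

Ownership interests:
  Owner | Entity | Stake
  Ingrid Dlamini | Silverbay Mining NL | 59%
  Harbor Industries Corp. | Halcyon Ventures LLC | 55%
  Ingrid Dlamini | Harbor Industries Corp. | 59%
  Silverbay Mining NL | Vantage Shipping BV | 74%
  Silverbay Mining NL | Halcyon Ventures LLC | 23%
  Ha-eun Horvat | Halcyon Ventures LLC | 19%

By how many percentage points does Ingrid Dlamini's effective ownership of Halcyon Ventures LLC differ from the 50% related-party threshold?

Chain via Silverbay Mining NL (R2): 59% × 23% = 13.57% of Halcyon Ventures LLC.
Chain via Harbor Industries Corp. (R2): 59% × 55% = 32.45% of Halcyon Ventures LLC.
Aggregating (R1): 13.57% + 32.45% = 46.02%.
46.02% falls short of the 50% threshold by 3.98 percentage points.

3.98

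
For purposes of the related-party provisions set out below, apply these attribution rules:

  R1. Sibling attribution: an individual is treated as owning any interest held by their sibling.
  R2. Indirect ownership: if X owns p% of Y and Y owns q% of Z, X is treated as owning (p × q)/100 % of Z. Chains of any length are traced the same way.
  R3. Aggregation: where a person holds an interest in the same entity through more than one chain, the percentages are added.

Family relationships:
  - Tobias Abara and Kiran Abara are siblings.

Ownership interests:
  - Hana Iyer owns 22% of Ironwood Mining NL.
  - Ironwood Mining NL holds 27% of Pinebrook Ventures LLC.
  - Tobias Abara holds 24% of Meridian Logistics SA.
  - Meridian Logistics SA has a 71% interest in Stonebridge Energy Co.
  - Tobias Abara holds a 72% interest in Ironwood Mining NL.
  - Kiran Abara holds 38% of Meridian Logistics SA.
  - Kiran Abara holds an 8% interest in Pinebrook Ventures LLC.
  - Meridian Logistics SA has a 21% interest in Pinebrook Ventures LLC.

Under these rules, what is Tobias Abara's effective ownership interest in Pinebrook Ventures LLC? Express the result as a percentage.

40.46%

By sibling attribution (R1), Tobias Abara is treated as also owning Kiran Abara's interest in Meridian Logistics SA, giving 24% + 38% = 62%.
By sibling attribution (R1), Tobias Abara is treated as owning Kiran Abara's 8% interest in Pinebrook Ventures LLC.
Chain via Ironwood Mining NL (R2): 72% × 27% = 19.44% of Pinebrook Ventures LLC.
Chain via Meridian Logistics SA (R2): 62% × 21% = 13.02% of Pinebrook Ventures LLC.
Direct interest in Pinebrook Ventures LLC: 8%.
Aggregating (R3): 19.44% + 13.02% + 8% = 40.46%.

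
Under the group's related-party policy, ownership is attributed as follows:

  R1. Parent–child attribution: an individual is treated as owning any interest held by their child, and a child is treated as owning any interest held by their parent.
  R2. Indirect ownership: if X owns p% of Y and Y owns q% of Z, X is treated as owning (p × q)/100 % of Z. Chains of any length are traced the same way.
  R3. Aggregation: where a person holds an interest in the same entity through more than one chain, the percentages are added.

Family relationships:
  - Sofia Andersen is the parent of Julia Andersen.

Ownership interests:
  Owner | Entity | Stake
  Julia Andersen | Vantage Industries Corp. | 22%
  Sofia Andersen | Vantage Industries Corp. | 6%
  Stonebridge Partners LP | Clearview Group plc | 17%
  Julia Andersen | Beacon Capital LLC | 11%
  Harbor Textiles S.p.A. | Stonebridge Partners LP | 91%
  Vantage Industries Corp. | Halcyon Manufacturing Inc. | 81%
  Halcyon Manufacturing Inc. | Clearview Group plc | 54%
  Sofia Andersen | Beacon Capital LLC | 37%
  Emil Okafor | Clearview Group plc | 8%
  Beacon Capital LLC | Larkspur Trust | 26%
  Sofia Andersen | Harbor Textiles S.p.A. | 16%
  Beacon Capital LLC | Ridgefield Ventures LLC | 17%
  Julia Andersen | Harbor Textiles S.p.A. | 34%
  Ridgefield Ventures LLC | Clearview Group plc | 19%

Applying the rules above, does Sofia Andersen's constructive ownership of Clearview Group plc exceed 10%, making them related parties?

Yes

By parent–child attribution (R1), Sofia Andersen is treated as also owning Julia Andersen's interest in Harbor Textiles S.p.A, giving 16% + 34% = 50%.
By parent–child attribution (R1), Sofia Andersen is treated as also owning Julia Andersen's interest in Vantage Industries Corp, giving 6% + 22% = 28%.
By parent–child attribution (R1), Sofia Andersen is treated as also owning Julia Andersen's interest in Beacon Capital LLC, giving 37% + 11% = 48%.
Chain via Harbor Textiles S.p.A. → Stonebridge Partners LP (R2): 50% × 91% × 17% = 7.735% of Clearview Group plc.
Chain via Vantage Industries Corp. → Halcyon Manufacturing Inc. (R2): 28% × 81% × 54% = 12.2472% of Clearview Group plc.
Chain via Beacon Capital LLC → Ridgefield Ventures LLC (R2): 48% × 17% × 19% = 1.5504% of Clearview Group plc.
Aggregating (R3): 7.735% + 12.2472% + 1.5504% = 21.5326%.
21.5326% exceeds the 10% threshold, so Sofia is a related party to Clearview Group plc.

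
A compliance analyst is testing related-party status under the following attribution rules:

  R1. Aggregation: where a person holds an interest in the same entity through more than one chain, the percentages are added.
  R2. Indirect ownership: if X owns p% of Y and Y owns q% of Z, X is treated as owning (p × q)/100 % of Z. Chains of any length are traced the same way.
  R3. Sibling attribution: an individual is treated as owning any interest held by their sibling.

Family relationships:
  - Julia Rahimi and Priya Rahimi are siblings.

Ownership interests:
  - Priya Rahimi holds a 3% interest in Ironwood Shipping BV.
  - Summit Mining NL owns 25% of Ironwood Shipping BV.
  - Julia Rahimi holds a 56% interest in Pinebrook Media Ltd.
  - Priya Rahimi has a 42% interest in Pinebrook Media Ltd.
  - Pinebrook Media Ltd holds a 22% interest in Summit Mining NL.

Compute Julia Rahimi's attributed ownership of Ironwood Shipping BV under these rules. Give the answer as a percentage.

8.39%

By sibling attribution (R3), Julia Rahimi is treated as also owning Priya Rahimi's interest in Pinebrook Media Ltd, giving 56% + 42% = 98%.
By sibling attribution (R3), Julia Rahimi is treated as owning Priya Rahimi's 3% interest in Ironwood Shipping BV.
Chain via Pinebrook Media Ltd → Summit Mining NL (R2): 98% × 22% × 25% = 5.39% of Ironwood Shipping BV.
Direct interest in Ironwood Shipping BV: 3%.
Aggregating (R1): 5.39% + 3% = 8.39%.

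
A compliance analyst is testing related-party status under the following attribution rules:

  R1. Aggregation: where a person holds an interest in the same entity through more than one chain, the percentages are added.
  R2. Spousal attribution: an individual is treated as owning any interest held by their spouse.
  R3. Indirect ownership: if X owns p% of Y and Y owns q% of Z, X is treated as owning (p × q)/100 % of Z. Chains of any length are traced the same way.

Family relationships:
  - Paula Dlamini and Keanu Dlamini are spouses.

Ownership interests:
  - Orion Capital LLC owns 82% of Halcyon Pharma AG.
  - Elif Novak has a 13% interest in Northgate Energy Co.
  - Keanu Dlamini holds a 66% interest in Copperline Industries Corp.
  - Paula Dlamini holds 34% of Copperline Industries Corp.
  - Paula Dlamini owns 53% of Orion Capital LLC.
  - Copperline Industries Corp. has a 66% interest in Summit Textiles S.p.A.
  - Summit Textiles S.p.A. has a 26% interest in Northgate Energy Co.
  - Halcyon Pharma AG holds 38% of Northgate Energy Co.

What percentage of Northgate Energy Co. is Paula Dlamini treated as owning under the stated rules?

33.6748%

By spousal attribution (R2), Paula Dlamini is treated as also owning Keanu Dlamini's interest in Copperline Industries Corp, giving 34% + 66% = 100%.
Chain via Orion Capital LLC → Halcyon Pharma AG (R3): 53% × 82% × 38% = 16.5148% of Northgate Energy Co.
Chain via Copperline Industries Corp. → Summit Textiles S.p.A. (R3): 100% × 66% × 26% = 17.16% of Northgate Energy Co.
Aggregating (R1): 16.5148% + 17.16% = 33.6748%.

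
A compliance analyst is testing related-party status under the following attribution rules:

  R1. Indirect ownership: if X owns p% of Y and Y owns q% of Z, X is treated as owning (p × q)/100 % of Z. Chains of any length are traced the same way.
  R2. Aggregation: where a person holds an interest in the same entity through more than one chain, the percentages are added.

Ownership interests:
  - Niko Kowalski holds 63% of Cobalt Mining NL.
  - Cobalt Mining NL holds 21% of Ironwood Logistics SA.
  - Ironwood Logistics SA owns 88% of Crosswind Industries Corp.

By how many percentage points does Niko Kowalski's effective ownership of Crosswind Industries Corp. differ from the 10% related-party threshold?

1.6424

Chain via Cobalt Mining NL → Ironwood Logistics SA (R1): 63% × 21% × 88% = 11.6424% of Crosswind Industries Corp.
11.6424% exceeds the 10% threshold by 1.6424 percentage points.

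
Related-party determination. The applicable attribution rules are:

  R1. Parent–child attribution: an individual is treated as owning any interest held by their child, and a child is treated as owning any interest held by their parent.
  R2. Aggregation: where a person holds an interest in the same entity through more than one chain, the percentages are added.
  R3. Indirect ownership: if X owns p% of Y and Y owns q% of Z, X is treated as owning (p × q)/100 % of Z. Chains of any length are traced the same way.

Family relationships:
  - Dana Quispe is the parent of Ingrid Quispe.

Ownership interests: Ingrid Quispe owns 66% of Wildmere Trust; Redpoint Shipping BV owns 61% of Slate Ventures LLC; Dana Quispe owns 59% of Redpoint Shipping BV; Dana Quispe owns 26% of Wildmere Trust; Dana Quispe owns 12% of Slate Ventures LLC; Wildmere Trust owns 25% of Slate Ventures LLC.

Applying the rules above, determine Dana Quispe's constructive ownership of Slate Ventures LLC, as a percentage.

By parent–child attribution (R1), Dana Quispe is treated as also owning Ingrid Quispe's interest in Wildmere Trust, giving 26% + 66% = 92%.
Chain via Wildmere Trust (R3): 92% × 25% = 23% of Slate Ventures LLC.
Chain via Redpoint Shipping BV (R3): 59% × 61% = 35.99% of Slate Ventures LLC.
Direct interest in Slate Ventures LLC: 12%.
Aggregating (R2): 23% + 35.99% + 12% = 70.99%.

70.99%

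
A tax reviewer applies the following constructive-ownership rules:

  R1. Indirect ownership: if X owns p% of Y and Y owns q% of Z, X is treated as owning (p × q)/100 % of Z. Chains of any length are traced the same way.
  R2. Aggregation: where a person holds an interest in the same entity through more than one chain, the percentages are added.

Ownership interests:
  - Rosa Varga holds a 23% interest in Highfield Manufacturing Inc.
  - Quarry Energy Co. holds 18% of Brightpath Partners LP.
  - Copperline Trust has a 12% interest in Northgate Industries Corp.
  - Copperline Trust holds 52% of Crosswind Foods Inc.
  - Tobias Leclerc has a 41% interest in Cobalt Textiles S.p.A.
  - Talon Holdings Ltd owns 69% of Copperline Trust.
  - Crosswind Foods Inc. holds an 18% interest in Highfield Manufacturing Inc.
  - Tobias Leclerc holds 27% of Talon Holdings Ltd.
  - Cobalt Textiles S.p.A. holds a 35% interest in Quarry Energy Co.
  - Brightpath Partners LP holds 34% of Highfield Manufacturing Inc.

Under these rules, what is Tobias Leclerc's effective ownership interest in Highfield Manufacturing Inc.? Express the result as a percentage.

2.621988%

Chain via Talon Holdings Ltd → Copperline Trust → Crosswind Foods Inc. (R1): 27% × 69% × 52% × 18% = 1.743768% of Highfield Manufacturing Inc.
Chain via Cobalt Textiles S.p.A. → Quarry Energy Co. → Brightpath Partners LP (R1): 41% × 35% × 18% × 34% = 0.87822% of Highfield Manufacturing Inc.
Aggregating (R2): 1.743768% + 0.87822% = 2.621988%.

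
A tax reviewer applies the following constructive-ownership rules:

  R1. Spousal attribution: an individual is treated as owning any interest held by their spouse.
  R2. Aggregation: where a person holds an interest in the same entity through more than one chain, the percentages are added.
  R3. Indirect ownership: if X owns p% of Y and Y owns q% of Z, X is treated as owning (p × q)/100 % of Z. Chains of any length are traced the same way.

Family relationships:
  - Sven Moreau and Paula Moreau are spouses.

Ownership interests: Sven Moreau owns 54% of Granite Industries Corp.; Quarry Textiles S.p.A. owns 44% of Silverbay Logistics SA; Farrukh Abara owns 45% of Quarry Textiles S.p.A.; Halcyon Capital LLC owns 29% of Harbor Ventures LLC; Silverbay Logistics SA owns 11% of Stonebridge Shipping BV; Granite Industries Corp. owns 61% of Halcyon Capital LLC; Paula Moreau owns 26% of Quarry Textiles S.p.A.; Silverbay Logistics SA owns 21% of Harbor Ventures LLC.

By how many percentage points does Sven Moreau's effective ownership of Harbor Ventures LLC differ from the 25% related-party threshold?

By spousal attribution (R1), Sven Moreau is treated as owning Paula Moreau's 26% interest in Quarry Textiles S.p.A.
Chain via Granite Industries Corp. → Halcyon Capital LLC (R3): 54% × 61% × 29% = 9.5526% of Harbor Ventures LLC.
Chain via Quarry Textiles S.p.A. → Silverbay Logistics SA (R3): 26% × 44% × 21% = 2.4024% of Harbor Ventures LLC.
Aggregating (R2): 9.5526% + 2.4024% = 11.955%.
11.955% falls short of the 25% threshold by 13.045 percentage points.

13.045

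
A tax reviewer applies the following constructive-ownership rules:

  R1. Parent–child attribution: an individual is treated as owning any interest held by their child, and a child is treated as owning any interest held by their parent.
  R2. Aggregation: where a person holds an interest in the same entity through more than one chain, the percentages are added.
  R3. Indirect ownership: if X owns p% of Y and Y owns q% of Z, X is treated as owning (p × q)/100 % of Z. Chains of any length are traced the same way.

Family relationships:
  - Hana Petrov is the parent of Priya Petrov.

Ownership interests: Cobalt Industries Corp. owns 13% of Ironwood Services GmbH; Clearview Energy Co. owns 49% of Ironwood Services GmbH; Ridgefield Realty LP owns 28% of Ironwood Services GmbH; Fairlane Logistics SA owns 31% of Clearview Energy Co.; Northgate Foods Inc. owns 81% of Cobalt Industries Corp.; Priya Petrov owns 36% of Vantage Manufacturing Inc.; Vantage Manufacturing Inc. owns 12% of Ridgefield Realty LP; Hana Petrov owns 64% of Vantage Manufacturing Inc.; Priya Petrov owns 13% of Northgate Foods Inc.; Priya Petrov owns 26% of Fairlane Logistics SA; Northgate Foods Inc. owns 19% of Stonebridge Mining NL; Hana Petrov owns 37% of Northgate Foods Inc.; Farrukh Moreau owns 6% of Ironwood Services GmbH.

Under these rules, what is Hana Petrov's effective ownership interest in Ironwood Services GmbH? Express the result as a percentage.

By parent–child attribution (R1), Hana Petrov is treated as also owning Priya Petrov's interest in Northgate Foods Inc, giving 37% + 13% = 50%.
By parent–child attribution (R1), Hana Petrov is treated as also owning Priya Petrov's interest in Vantage Manufacturing Inc, giving 64% + 36% = 100%.
By parent–child attribution (R1), Hana Petrov is treated as owning Priya Petrov's 26% interest in Fairlane Logistics SA.
Chain via Northgate Foods Inc. → Cobalt Industries Corp. (R3): 50% × 81% × 13% = 5.265% of Ironwood Services GmbH.
Chain via Vantage Manufacturing Inc. → Ridgefield Realty LP (R3): 100% × 12% × 28% = 3.36% of Ironwood Services GmbH.
Chain via Fairlane Logistics SA → Clearview Energy Co. (R3): 26% × 31% × 49% = 3.9494% of Ironwood Services GmbH.
Aggregating (R2): 5.265% + 3.36% + 3.9494% = 12.5744%.

12.5744%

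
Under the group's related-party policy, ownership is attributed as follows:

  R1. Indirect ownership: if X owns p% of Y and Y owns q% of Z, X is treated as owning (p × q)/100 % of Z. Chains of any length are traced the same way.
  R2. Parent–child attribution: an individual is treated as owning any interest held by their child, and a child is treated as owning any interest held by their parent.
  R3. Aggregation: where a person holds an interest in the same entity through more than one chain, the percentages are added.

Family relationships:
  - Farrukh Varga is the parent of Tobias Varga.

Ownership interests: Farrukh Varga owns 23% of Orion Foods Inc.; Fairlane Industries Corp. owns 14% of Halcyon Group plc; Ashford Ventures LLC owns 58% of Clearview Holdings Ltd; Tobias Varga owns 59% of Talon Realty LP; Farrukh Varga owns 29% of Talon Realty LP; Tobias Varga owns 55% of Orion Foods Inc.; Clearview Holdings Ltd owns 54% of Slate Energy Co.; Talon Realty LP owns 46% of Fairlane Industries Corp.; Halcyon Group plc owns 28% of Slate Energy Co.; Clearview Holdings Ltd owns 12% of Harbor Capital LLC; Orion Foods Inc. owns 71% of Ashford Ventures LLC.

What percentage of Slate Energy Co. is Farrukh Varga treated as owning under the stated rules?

18.931832%

By parent–child attribution (R2), Farrukh Varga is treated as also owning Tobias Varga's interest in Orion Foods Inc, giving 23% + 55% = 78%.
By parent–child attribution (R2), Farrukh Varga is treated as also owning Tobias Varga's interest in Talon Realty LP, giving 29% + 59% = 88%.
Chain via Orion Foods Inc. → Ashford Ventures LLC → Clearview Holdings Ltd (R1): 78% × 71% × 58% × 54% = 17.345016% of Slate Energy Co.
Chain via Talon Realty LP → Fairlane Industries Corp. → Halcyon Group plc (R1): 88% × 46% × 14% × 28% = 1.586816% of Slate Energy Co.
Aggregating (R3): 17.345016% + 1.586816% = 18.931832%.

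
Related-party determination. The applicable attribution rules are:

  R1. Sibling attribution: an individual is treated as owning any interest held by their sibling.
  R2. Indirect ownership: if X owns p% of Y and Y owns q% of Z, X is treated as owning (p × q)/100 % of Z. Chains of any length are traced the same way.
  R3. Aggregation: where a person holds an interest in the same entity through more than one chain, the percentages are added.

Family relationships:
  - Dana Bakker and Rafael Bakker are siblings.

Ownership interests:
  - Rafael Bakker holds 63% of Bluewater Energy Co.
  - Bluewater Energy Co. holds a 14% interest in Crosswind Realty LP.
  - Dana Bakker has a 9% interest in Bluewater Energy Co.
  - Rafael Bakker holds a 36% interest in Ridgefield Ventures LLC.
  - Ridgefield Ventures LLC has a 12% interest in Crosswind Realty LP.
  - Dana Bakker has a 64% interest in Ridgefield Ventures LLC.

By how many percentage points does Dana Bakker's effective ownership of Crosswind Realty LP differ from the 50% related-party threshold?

27.92

By sibling attribution (R1), Dana Bakker is treated as also owning Rafael Bakker's interest in Bluewater Energy Co, giving 9% + 63% = 72%.
By sibling attribution (R1), Dana Bakker is treated as also owning Rafael Bakker's interest in Ridgefield Ventures LLC, giving 64% + 36% = 100%.
Chain via Bluewater Energy Co. (R2): 72% × 14% = 10.08% of Crosswind Realty LP.
Chain via Ridgefield Ventures LLC (R2): 100% × 12% = 12% of Crosswind Realty LP.
Aggregating (R3): 10.08% + 12% = 22.08%.
22.08% falls short of the 50% threshold by 27.92 percentage points.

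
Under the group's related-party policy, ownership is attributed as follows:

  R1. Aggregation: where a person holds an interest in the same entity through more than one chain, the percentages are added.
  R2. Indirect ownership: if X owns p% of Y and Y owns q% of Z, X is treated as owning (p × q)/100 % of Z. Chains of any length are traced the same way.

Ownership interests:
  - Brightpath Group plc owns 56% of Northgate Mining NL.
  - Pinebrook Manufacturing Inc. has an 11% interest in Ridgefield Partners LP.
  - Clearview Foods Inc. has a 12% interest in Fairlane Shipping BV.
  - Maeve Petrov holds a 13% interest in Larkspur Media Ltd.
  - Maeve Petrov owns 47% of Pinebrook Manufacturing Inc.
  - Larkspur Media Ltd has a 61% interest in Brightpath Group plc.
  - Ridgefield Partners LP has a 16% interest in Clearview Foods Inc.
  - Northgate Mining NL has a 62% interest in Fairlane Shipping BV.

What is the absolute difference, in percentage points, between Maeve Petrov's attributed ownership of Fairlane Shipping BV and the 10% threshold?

7.14744

Chain via Larkspur Media Ltd → Brightpath Group plc → Northgate Mining NL (R2): 13% × 61% × 56% × 62% = 2.753296% of Fairlane Shipping BV.
Chain via Pinebrook Manufacturing Inc. → Ridgefield Partners LP → Clearview Foods Inc. (R2): 47% × 11% × 16% × 12% = 0.099264% of Fairlane Shipping BV.
Aggregating (R1): 2.753296% + 0.099264% = 2.85256%.
2.85256% falls short of the 10% threshold by 7.14744 percentage points.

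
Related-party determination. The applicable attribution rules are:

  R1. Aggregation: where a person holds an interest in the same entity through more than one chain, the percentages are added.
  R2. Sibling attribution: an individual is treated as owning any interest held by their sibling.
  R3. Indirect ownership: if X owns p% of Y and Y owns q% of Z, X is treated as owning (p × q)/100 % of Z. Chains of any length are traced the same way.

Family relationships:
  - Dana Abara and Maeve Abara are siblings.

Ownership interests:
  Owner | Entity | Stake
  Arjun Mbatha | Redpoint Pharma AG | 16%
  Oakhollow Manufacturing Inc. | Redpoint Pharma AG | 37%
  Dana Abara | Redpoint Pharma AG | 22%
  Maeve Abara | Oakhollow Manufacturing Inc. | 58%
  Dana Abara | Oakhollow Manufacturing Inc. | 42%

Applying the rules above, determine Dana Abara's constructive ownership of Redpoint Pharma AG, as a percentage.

59%

By sibling attribution (R2), Dana Abara is treated as also owning Maeve Abara's interest in Oakhollow Manufacturing Inc, giving 42% + 58% = 100%.
Chain via Oakhollow Manufacturing Inc. (R3): 100% × 37% = 37% of Redpoint Pharma AG.
Direct interest in Redpoint Pharma AG: 22%.
Aggregating (R1): 37% + 22% = 59%.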